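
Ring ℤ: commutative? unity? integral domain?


integers form a commutative ring with unity 1; no zero divisors
Commutative: Yes
Integral domain: Yes
Has unity: Yes

ℤ: Commutative=Yes, Unity=Yes


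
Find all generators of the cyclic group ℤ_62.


g generates ℤ_n iff gcd(g,n) = 1
Prime factors of 62: 2, 31
Generators are g ∈ {1,...,61} not divisible by any of these primes.
Generators: {1, 3, 5, 7, 9, 11, 13, 15, 17, 19, 21, 23, 25, 27, 29, 33, 35, 37, 39, 41, 43, 45, 47, 49, 51, 53, 55, 57, 59, 61}
Number of generators = φ(62) = 30

Generators of ℤ_62 = {1, 3, 5, 7, 9, 11, 13, 15, 17, 19, 21, 23, 25, 27, 29, 33, 35, 37, 39, 41, 43, 45, 47, 49, 51, 53, 55, 57, 59, 61}


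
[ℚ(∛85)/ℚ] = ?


∛85 has minimal polynomial x³ - 85 (irreducible over ℚ since 85 is not a perfect cube)

[ℚ(∛85)/ℚ] = 3


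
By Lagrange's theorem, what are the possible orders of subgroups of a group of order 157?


Lagrange's theorem: |H| divides |G|
|G| = 157
Divisors of 157: 1, 157

Possible subgroup orders: {1, 157}


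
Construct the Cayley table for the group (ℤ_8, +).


Elements: {0, 1, 2, 3, 4, 5, 6, 7}
Operation: addition mod 8
Entry (a, b) = (a + b) mod 8

Cayley table:
  | 0 | 1 | 2 | 3 | 4 | 5 | 6 | 7
0 | 0 | 1 | 2 | 3 | 4 | 5 | 6 | 7
1 | 1 | 2 | 3 | 4 | 5 | 6 | 7 | 0
2 | 2 | 3 | 4 | 5 | 6 | 7 | 0 | 1
3 | 3 | 4 | 5 | 6 | 7 | 0 | 1 | 2
4 | 4 | 5 | 6 | 7 | 0 | 1 | 2 | 3
5 | 5 | 6 | 7 | 0 | 1 | 2 | 3 | 4
6 | 6 | 7 | 0 | 1 | 2 | 3 | 4 | 5
7 | 7 | 0 | 1 | 2 | 3 | 4 | 5 | 6


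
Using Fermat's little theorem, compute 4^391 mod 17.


Fermat's little theorem: if p is prime and gcd(a,p)=1, then a^(p-1) ≡ 1 (mod p)
p = 17 is prime, gcd(4,17) = 1
Reduce exponent: 391 mod 16 = 7
So 4^391 ≡ 4^7 (mod 17)
4^7 mod 17 = 13

4^391 ≡ 13 (mod 17)


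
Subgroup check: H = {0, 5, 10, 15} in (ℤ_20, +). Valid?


Subgroup test for H = {0, 5, 10, 15} in (ℤ_20, +):
(1) 0 ∈ H? Yes
(2) Closure: for all a,b ∈ H, (a+b) mod 20 ∈ H? Yes
(3) Inverses: for all a ∈ H, -a mod 20 ∈ H? Yes

Yes, H is a subgroup of ℤ_20


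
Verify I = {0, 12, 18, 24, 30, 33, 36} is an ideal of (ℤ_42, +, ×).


Check ideal conditions for I = {0, 12, 18, 24, 30, 33, 36} in ℤ_42:
(1) I is an additive subgroup? No
(2) For r ∈ ℤ_42 and a ∈ I: r·a ∈ I? No  [counterexample: r=2, a=24, r·a mod 42 = 6 ∉ I]

No, I is not an ideal of ℤ_42


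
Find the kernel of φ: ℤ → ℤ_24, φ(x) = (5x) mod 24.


Kernel = preimage of identity
ker(φ) = {x ∈ ℤ : 5x ≡ 0 (mod 24)}. gcd(5,24) = 1, so 5x ≡ 0 (mod 24) ⟺ x ≡ 0 (mod 24/1 = 24). Hence ker(φ) = 24ℤ

ker(φ) = 24ℤ


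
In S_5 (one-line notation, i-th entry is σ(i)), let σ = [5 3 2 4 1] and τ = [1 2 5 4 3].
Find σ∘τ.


σ∘τ: apply τ first, then σ
1 →τ 1 →σ 5
2 →τ 2 →σ 3
3 →τ 5 →σ 1
4 →τ 4 →σ 4
5 →τ 3 →σ 2

σ∘τ = [5 3 1 4 2]


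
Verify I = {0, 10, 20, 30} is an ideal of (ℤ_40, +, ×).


Check ideal conditions for I = {0, 10, 20, 30} in ℤ_40:
(1) I is an additive subgroup? Yes
(2) For r ∈ ℤ_40 and a ∈ I: r·a ∈ I? Yes

Yes, I is an ideal of ℤ_40


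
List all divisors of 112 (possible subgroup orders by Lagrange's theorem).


Lagrange's theorem: |H| divides |G|
|G| = 112
Divisors of 112: 1, 2, 4, 7, 8, 14, 16, 28, 56, 112

Possible subgroup orders: {1, 2, 4, 7, 8, 14, 16, 28, 56, 112}


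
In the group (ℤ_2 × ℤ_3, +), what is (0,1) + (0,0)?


Operation: componentwise addition mod (2, 3)
(0,1) + (0,0) = ((a₁+b₁) mod 2, (a₂+b₂) mod 3) with a = (0,1), b = (0,0)

(0,1) + (0,0) = (0,1)


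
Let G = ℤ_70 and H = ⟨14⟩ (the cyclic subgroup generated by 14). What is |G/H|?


|⟨14⟩| = n / gcd(14, 70) = 70 / 14 = 5
H is normal (ℤ_70 is abelian).
|G/H| = |G| / |H| = 70 / 5 = 14

|G/H| = 14


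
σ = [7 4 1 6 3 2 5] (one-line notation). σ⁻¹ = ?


To find σ⁻¹, swap domain and range:
σ(1) = 7 → σ⁻¹(7) = 1
σ(2) = 4 → σ⁻¹(4) = 2
σ(3) = 1 → σ⁻¹(1) = 3
σ(4) = 6 → σ⁻¹(6) = 4
σ(5) = 3 → σ⁻¹(3) = 5
σ(6) = 2 → σ⁻¹(2) = 6
σ(7) = 5 → σ⁻¹(5) = 7

σ⁻¹ = [3 6 5 2 7 4 1]


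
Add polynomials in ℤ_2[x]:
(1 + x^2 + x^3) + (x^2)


Add coefficients mod 2:
x^0: 1 + 0 = 1 (mod 2)
x^1: 0 + 0 = 0 (mod 2)
x^2: 1 + 1 = 0 (mod 2)
x^3: 1 + 0 = 1 (mod 2)
Result: 1 + x^3

f + g = 1 + x^3


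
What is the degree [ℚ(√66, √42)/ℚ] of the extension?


[ℚ(√66,√42):ℚ] = [ℚ(√66,√42):ℚ(√66)]·[ℚ(√66):ℚ] = 2·2 = 4

[ℚ(√66, √42)/ℚ] = 4


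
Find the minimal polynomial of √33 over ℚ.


√33 satisfies x² - 33 = 0, irreducible over ℚ since 33 is squarefree

Minimal polynomial: x² - 33


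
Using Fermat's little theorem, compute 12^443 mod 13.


Fermat's little theorem: if p is prime and gcd(a,p)=1, then a^(p-1) ≡ 1 (mod p)
p = 13 is prime, gcd(12,13) = 1
Reduce exponent: 443 mod 12 = 11
So 12^443 ≡ 12^11 (mod 13)
12^11 mod 13 = 12

12^443 ≡ 12 (mod 13)


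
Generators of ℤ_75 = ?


g generates ℤ_n iff gcd(g,n) = 1
Prime factors of 75: 3, 5
Generators are g ∈ {1,...,74} not divisible by any of these primes.
Generators: {1, 2, 4, 7, 8, 11, 13, 14, 16, 17, 19, 22, 23, 26, 28, 29, 31, 32, 34, 37, 38, 41, 43, 44, 46, 47, 49, 52, 53, 56, 58, 59, 61, 62, 64, 67, 68, 71, 73, 74}
Number of generators = φ(75) = 40

Generators of ℤ_75 = {1, 2, 4, 7, 8, 11, 13, 14, 16, 17, 19, 22, 23, 26, 28, 29, 31, 32, 34, 37, 38, 41, 43, 44, 46, 47, 49, 52, 53, 56, 58, 59, 61, 62, 64, 67, 68, 71, 73, 74}


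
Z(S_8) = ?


Z(G) = {g ∈ G | gx = xg for all x ∈ G}
S_n is non-abelian for n ≥ 3; Z(S_8) is trivial

Z(S_8) = {e}


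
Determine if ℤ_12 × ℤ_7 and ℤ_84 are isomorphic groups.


Comparing ℤ_12 × ℤ_7 and ℤ_84:
gcd(12,7) = 1, so ℤ_12 × ℤ_7 ≅ ℤ_84 (CRT)

Yes, ℤ_12 × ℤ_7 ≅ ℤ_84


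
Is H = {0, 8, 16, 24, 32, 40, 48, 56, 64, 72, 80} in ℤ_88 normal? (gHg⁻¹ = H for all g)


H = {0, 8, 16, 24, 32, 40, 48, 56, 64, 72, 80} in ℤ_88
ℤ_88 is abelian; every subgroup of an abelian group is normal

Yes, normal subgroup


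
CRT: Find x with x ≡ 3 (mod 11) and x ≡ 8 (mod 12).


m₁ = 11, m₂ = 12, gcd = 1, so CRT applies. M = m₁·m₂ = 132
Let M₁ = M/m₁ = 12, M₂ = M/m₂ = 11
Find y₁ ≡ M₁⁻¹ (mod m₁): 12⁻¹ ≡ 1 (mod 11)
Find y₂ ≡ M₂⁻¹ (mod m₂): 11⁻¹ ≡ 11 (mod 12)
x = a₁·M₁·y₁ + a₂·M₂·y₂ = 3·12·1 + 8·11·11 = 1004
Reduce mod 132: x ≡ 80
Check: 80 mod 11 = 3 ✓, 80 mod 12 = 8 ✓

x ≡ 80 (mod 132)


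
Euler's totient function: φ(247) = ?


Factor n: 247 = 13 × 19
φ(n) = n · ∏(1 - 1/p) over distinct primes p | n
φ(247) = 247 · (1 - 1/13) · (1 - 1/19) = 216

φ(247) = 216


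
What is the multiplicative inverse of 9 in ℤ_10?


Use the extended Euclidean algorithm to write 1 = 9·s + 10·t; then s mod 10 is the inverse.
Euclidean algorithm:
  9 = 0·10 + 9
  10 = 1·9 + 1
  9 = 9·1 + 0
gcd(9,10) = 1
Back-substitution gives: 9·(-1) + 10·(1) = 1
So 9⁻¹ ≡ -1 ≡ 9 (mod 10)
Check: 9 × 9 = 81 ≡ 1 (mod 10) ✓

9⁻¹ ≡ 9 (mod 10)


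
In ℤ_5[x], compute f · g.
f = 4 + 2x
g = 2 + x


Expand and collect like terms; reduce coefficients mod 5:
x^0: 4·2 = 8 ≡ 3 (mod 5)
x^1: 4·1 + 2·2 = 8 ≡ 3 (mod 5)
x^2: 2·1 = 2 ≡ 2 (mod 5)
Result: 3 + 3x + 2x^2

f · g = 3 + 3x + 2x^2


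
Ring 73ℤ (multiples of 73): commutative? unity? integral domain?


73ℤ is a commutative ring under +,× but has no multiplicative identity (1 ∉ 73ℤ); it has no zero divisors, but without unity it is not an integral domain
Commutative: Yes
Integral domain: No
Has unity: No

73ℤ (multiples of 73): Commutative=Yes, Unity=No


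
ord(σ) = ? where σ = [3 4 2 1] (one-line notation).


Cycle decomposition: (1 3 2 4)
Cycle lengths: 4
Order = lcm(4) = 4

ord(σ) = 4


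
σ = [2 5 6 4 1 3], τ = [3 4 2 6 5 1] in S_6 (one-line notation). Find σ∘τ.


σ∘τ: apply τ first, then σ
1 →τ 3 →σ 6
2 →τ 4 →σ 4
3 →τ 2 →σ 5
4 →τ 6 →σ 3
5 →τ 5 →σ 1
6 →τ 1 →σ 2

σ∘τ = [6 4 5 3 1 2]


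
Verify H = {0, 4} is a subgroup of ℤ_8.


Subgroup test for H = {0, 4} in (ℤ_8, +):
(1) 0 ∈ H? Yes
(2) Closure: for all a,b ∈ H, (a+b) mod 8 ∈ H? Yes
(3) Inverses: for all a ∈ H, -a mod 8 ∈ H? Yes

Yes, H is a subgroup of ℤ_8


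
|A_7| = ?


|A_n| = n!/2 (even permutations)
|A_7| = 7!/2 = 5040/2 = 2520

|A_7| = 2520


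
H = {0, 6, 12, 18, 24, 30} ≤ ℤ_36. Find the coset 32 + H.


32 + H = {32 + h (mod 36) : h ∈ H}
32+0=32, 32+6=2, 32+12=8, 32+18=14, 32+24=20, 32+30=26
32 + H = {2, 8, 14, 20, 26, 32} = 2 + H

32 + H = {2, 8, 14, 20, 26, 32}


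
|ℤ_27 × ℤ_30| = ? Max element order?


|ℤ_27 × ℤ_30| = 27 × 30 = 810
Max element order = lcm(27,30) = 270
Cyclic? No (gcd=3)

|ℤ_27×ℤ_30| = 810, max element order = 270


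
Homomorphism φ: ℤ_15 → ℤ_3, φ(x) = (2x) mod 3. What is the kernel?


Kernel = preimage of identity
ker(φ) = {x ∈ ℤ_15 : 2x ≡ 0 (mod 3)}. Since 3 | 15, φ is well-defined. The kernel is the cyclic subgroup ⟨3⟩ of ℤ_15 (order 5), i.e. {0, 3, 6, 9, 12}

ker(φ) = {0, 3, 6, 9, 12}


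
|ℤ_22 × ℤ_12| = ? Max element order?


|ℤ_22 × ℤ_12| = 22 × 12 = 264
Max element order = lcm(22,12) = 132
Cyclic? No (gcd=2)

|ℤ_22×ℤ_12| = 264, max element order = 132


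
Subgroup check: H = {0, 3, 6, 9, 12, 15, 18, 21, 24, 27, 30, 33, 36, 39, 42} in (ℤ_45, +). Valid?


Subgroup test for H = {0, 3, 6, 9, 12, 15, 18, 21, 24, 27, 30, 33, 36, 39, 42} in (ℤ_45, +):
(1) 0 ∈ H? Yes
(2) Closure: for all a,b ∈ H, (a+b) mod 45 ∈ H? Yes
(3) Inverses: for all a ∈ H, -a mod 45 ∈ H? Yes

Yes, H is a subgroup of ℤ_45


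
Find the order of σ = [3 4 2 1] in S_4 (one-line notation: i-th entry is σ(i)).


Cycle decomposition: (1 3 2 4)
Cycle lengths: 4
Order = lcm(4) = 4

ord(σ) = 4


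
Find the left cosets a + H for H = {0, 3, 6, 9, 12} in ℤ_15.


H = {0, 3, 6, 9, 12}, |H| = 5
Number of cosets = |G|/|H| = 15/5 = 3
0 + H = {0, 3, 6, 9, 12}
1 + H = {1, 4, 7, 10, 13}
2 + H = {2, 5, 8, 11, 14}

Cosets: 0+H={0,3,6,9,12}; 1+H={1,4,7,10,13}; 2+H={2,5,8,11,14}


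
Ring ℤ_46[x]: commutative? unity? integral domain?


ℤ_46 has zero divisors (2·23 ≡ 0), and these lift to constant zero divisors in ℤ_46[x]; so not an integral domain
Commutative: Yes
Integral domain: No
Has unity: Yes

ℤ_46[x]: Commutative=Yes, Unity=Yes


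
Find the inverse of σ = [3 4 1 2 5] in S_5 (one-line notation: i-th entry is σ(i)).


To find σ⁻¹, swap domain and range:
σ(1) = 3 → σ⁻¹(3) = 1
σ(2) = 4 → σ⁻¹(4) = 2
σ(3) = 1 → σ⁻¹(1) = 3
σ(4) = 2 → σ⁻¹(2) = 4
σ(5) = 5 → σ⁻¹(5) = 5

σ⁻¹ = [3 4 1 2 5]


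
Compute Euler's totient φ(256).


Factor n: 256 = 2^8
φ(n) = n · ∏(1 - 1/p) over distinct primes p | n
φ(256) = 256 · (1 - 1/2) = 128

φ(256) = 128


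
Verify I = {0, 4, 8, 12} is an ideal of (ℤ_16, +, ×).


Check ideal conditions for I = {0, 4, 8, 12} in ℤ_16:
(1) I is an additive subgroup? Yes
(2) For r ∈ ℤ_16 and a ∈ I: r·a ∈ I? Yes

Yes, I is an ideal of ℤ_16


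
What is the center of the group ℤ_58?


Z(G) = {g ∈ G | gx = xg for all x ∈ G}
ℤ_58 is abelian, so Z(G) = G

Z(ℤ_58) = ℤ_58


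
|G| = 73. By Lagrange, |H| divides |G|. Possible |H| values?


Lagrange's theorem: |H| divides |G|
|G| = 73
Divisors of 73: 1, 73

Possible subgroup orders: {1, 73}


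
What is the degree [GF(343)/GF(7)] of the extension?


GF(343) = GF(7^3), so the extension degree is 3

[GF(343)/GF(7)] = 3


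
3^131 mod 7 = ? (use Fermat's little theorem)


Fermat's little theorem: if p is prime and gcd(a,p)=1, then a^(p-1) ≡ 1 (mod p)
p = 7 is prime, gcd(3,7) = 1
Reduce exponent: 131 mod 6 = 5
So 3^131 ≡ 3^5 (mod 7)
3^5 mod 7 = 5

3^131 ≡ 5 (mod 7)


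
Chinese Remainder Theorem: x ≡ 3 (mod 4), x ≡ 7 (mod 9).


m₁ = 4, m₂ = 9, gcd = 1, so CRT applies. M = m₁·m₂ = 36
Let M₁ = M/m₁ = 9, M₂ = M/m₂ = 4
Find y₁ ≡ M₁⁻¹ (mod m₁): 9⁻¹ ≡ 1 (mod 4)
Find y₂ ≡ M₂⁻¹ (mod m₂): 4⁻¹ ≡ 7 (mod 9)
x = a₁·M₁·y₁ + a₂·M₂·y₂ = 3·9·1 + 7·4·7 = 223
Reduce mod 36: x ≡ 7
Check: 7 mod 4 = 3 ✓, 7 mod 9 = 7 ✓

x ≡ 7 (mod 36)


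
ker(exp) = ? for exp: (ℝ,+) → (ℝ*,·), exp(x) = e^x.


Kernel = preimage of identity
ker(exp) = {x ∈ ℝ | e^x = 1} = {0}

ker(exp) = {0}


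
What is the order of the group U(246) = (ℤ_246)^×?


U(n) is the group of units mod n; |U(n)| = φ(n)
|U(246)| = φ(246) = 80

|U(246) = (ℤ_246)^×| = 80


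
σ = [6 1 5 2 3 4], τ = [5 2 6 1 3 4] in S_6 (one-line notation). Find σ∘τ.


σ∘τ: apply τ first, then σ
1 →τ 5 →σ 3
2 →τ 2 →σ 1
3 →τ 6 →σ 4
4 →τ 1 →σ 6
5 →τ 3 →σ 5
6 →τ 4 →σ 2

σ∘τ = [3 1 4 6 5 2]


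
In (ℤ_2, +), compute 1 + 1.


Operation: addition mod 2
1 + 1 = (a + b) mod 2 with a = 1, b = 1

1 + 1 = 0


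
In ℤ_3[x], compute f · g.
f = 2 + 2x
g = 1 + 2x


Expand and collect like terms; reduce coefficients mod 3:
x^0: 2·1 = 2 ≡ 2 (mod 3)
x^1: 2·2 + 2·1 = 6 ≡ 0 (mod 3)
x^2: 2·2 = 4 ≡ 1 (mod 3)
Result: 2 + x^2

f · g = 2 + x^2


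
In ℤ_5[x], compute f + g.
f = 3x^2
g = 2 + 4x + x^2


Add coefficients mod 5:
x^0: 0 + 2 = 2 (mod 5)
x^1: 0 + 4 = 4 (mod 5)
x^2: 3 + 1 = 4 (mod 5)
Result: 2 + 4x + 4x^2

f + g = 2 + 4x + 4x^2


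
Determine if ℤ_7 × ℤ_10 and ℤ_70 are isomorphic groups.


Comparing ℤ_7 × ℤ_10 and ℤ_70:
gcd(7,10) = 1, so ℤ_7 × ℤ_10 ≅ ℤ_70 (CRT)

Yes, ℤ_7 × ℤ_10 ≅ ℤ_70


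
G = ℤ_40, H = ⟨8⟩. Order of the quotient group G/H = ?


|⟨8⟩| = n / gcd(8, 40) = 40 / 8 = 5
H is normal (ℤ_40 is abelian).
|G/H| = |G| / |H| = 40 / 5 = 8

|G/H| = 8


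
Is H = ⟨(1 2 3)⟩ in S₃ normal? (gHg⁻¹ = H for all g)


H = ⟨(1 2 3)⟩ in S₃
⟨(1 2 3)⟩ has order 3 and index 2 in S₃; index-2 subgroups are normal

Yes, normal subgroup


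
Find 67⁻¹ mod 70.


Use the extended Euclidean algorithm to write 1 = 67·s + 70·t; then s mod 70 is the inverse.
Euclidean algorithm:
  67 = 0·70 + 67
  70 = 1·67 + 3
  67 = 22·3 + 1
  3 = 3·1 + 0
gcd(67,70) = 1
Back-substitution gives: 67·(23) + 70·(-22) = 1
So 67⁻¹ ≡ 23 ≡ 23 (mod 70)
Check: 67 × 23 = 1541 ≡ 1 (mod 70) ✓

67⁻¹ ≡ 23 (mod 70)


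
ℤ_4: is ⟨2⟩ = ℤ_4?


g generates ℤ_n iff gcd(g, n) = 1
gcd(2, 4) = 2
Since gcd = 2 ≠ 1, ⟨2⟩ has order 2 < 4, so 2 is not a generator.

No, 2 does not generate ℤ_4


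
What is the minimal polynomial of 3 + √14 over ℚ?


Let α = 3 + √14. Then α - 3 = √14, so (α - 3)² = 14, giving α² - 6α - 5 = 0. Degree 2 and α ∉ ℚ, so this is the minimal polynomial.

Minimal polynomial: x² - 6x - 5


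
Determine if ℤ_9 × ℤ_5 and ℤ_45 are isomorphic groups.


Comparing ℤ_9 × ℤ_5 and ℤ_45:
gcd(9,5) = 1, so ℤ_9 × ℤ_5 ≅ ℤ_45 (CRT)

Yes, ℤ_9 × ℤ_5 ≅ ℤ_45


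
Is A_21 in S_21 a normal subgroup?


H = A_21 in S_21
A_21 has index 2 in S_21, and every subgroup of index 2 is normal

Yes, normal subgroup


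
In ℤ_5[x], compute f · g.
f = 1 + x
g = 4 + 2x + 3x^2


Expand and collect like terms; reduce coefficients mod 5:
x^0: 1·4 = 4 ≡ 4 (mod 5)
x^1: 1·2 + 1·4 = 6 ≡ 1 (mod 5)
x^2: 1·3 + 1·2 = 5 ≡ 0 (mod 5)
x^3: 1·3 = 3 ≡ 3 (mod 5)
Result: 4 + x + 3x^3

f · g = 4 + x + 3x^3


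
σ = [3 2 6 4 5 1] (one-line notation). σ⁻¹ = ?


To find σ⁻¹, swap domain and range:
σ(1) = 3 → σ⁻¹(3) = 1
σ(2) = 2 → σ⁻¹(2) = 2
σ(3) = 6 → σ⁻¹(6) = 3
σ(4) = 4 → σ⁻¹(4) = 4
σ(5) = 5 → σ⁻¹(5) = 5
σ(6) = 1 → σ⁻¹(1) = 6

σ⁻¹ = [6 2 1 4 5 3]


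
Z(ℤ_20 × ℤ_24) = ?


Z(G) = {g ∈ G | gx = xg for all x ∈ G}
Direct product of abelian groups is abelian, so Z(G) = G

Z(ℤ_20 × ℤ_24) = ℤ_20 × ℤ_24


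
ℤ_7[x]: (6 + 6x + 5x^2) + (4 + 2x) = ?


Add coefficients mod 7:
x^0: 6 + 4 = 3 (mod 7)
x^1: 6 + 2 = 1 (mod 7)
x^2: 5 + 0 = 5 (mod 7)
Result: 3 + x + 5x^2

f + g = 3 + x + 5x^2


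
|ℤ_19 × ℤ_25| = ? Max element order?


|ℤ_19 × ℤ_25| = 19 × 25 = 475
Max element order = lcm(19,25) = 475
Cyclic? Yes (gcd=1)

|ℤ_19×ℤ_25| = 475, max element order = 475


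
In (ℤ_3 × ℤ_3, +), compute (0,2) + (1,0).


Operation: componentwise addition mod (3, 3)
(0,2) + (1,0) = ((a₁+b₁) mod 3, (a₂+b₂) mod 3) with a = (0,2), b = (1,0)

(0,2) + (1,0) = (1,2)


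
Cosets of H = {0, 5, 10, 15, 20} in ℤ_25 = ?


H = {0, 5, 10, 15, 20}, |H| = 5
Number of cosets = |G|/|H| = 25/5 = 5
0 + H = {0, 5, 10, 15, 20}
1 + H = {1, 6, 11, 16, 21}
2 + H = {2, 7, 12, 17, 22}
3 + H = {3, 8, 13, 18, 23}
4 + H = {4, 9, 14, 19, 24}

Cosets: 0+H={0,5,10,15,20}; 1+H={1,6,11,16,21}; 2+H={2,7,12,17,22}; 3+H={3,8,13,18,23}; 4+H={4,9,14,19,24}


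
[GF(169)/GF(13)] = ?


GF(169) = GF(13^2), so the extension degree is 2

[GF(169)/GF(13)] = 2


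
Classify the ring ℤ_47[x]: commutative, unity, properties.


ℤ_47 is a field (n prime), so ℤ_47[x] is a commutative integral domain with unity
Commutative: Yes
Integral domain: Yes
Has unity: Yes

ℤ_47[x]: Commutative=Yes, Unity=Yes


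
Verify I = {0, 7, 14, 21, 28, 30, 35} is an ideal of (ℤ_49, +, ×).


Check ideal conditions for I = {0, 7, 14, 21, 28, 30, 35} in ℤ_49:
(1) I is an additive subgroup? No
(2) For r ∈ ℤ_49 and a ∈ I: r·a ∈ I? No  [counterexample: r=2, a=21, r·a mod 49 = 42 ∉ I]

No, I is not an ideal of ℤ_49


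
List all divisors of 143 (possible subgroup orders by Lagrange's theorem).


Lagrange's theorem: |H| divides |G|
|G| = 143
Divisors of 143: 1, 11, 13, 143

Possible subgroup orders: {1, 11, 13, 143}


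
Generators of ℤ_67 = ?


g generates ℤ_n iff gcd(g,n) = 1
Prime factors of 67: 67
Generators are g ∈ {1,...,66} not divisible by any of these primes.
Generators: {1, 2, 3, 4, 5, 6, 7, 8, 9, 10, 11, 12, 13, 14, 15, 16, 17, 18, 19, 20, 21, 22, 23, 24, 25, 26, 27, 28, 29, 30, 31, 32, 33, 34, 35, 36, 37, 38, 39, 40, 41, 42, 43, 44, 45, 46, 47, 48, 49, 50, 51, 52, 53, 54, 55, 56, 57, 58, 59, 60, 61, 62, 63, 64, 65, 66}
Number of generators = φ(67) = 66

Generators of ℤ_67 = {1, 2, 3, 4, 5, 6, 7, 8, 9, 10, 11, 12, 13, 14, 15, 16, 17, 18, 19, 20, 21, 22, 23, 24, 25, 26, 27, 28, 29, 30, 31, 32, 33, 34, 35, 36, 37, 38, 39, 40, 41, 42, 43, 44, 45, 46, 47, 48, 49, 50, 51, 52, 53, 54, 55, 56, 57, 58, 59, 60, 61, 62, 63, 64, 65, 66}


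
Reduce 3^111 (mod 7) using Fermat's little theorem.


Fermat's little theorem: if p is prime and gcd(a,p)=1, then a^(p-1) ≡ 1 (mod p)
p = 7 is prime, gcd(3,7) = 1
Reduce exponent: 111 mod 6 = 3
So 3^111 ≡ 3^3 (mod 7)
3^3 mod 7 = 6

3^111 ≡ 6 (mod 7)


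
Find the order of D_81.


|D_n| = 2n (n rotations and n reflections)
|D_81| = 2×81 = 162

|D_81| = 162


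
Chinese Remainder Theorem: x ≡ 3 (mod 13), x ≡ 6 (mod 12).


m₁ = 13, m₂ = 12, gcd = 1, so CRT applies. M = m₁·m₂ = 156
Let M₁ = M/m₁ = 12, M₂ = M/m₂ = 13
Find y₁ ≡ M₁⁻¹ (mod m₁): 12⁻¹ ≡ 12 (mod 13)
Find y₂ ≡ M₂⁻¹ (mod m₂): 13⁻¹ ≡ 1 (mod 12)
x = a₁·M₁·y₁ + a₂·M₂·y₂ = 3·12·12 + 6·13·1 = 510
Reduce mod 156: x ≡ 42
Check: 42 mod 13 = 3 ✓, 42 mod 12 = 6 ✓

x ≡ 42 (mod 156)


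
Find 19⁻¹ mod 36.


Use the extended Euclidean algorithm to write 1 = 19·s + 36·t; then s mod 36 is the inverse.
Euclidean algorithm:
  19 = 0·36 + 19
  36 = 1·19 + 17
  19 = 1·17 + 2
  17 = 8·2 + 1
  2 = 2·1 + 0
gcd(19,36) = 1
Back-substitution gives: 19·(-17) + 36·(9) = 1
So 19⁻¹ ≡ -17 ≡ 19 (mod 36)
Check: 19 × 19 = 361 ≡ 1 (mod 36) ✓

19⁻¹ ≡ 19 (mod 36)


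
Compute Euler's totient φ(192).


Factor n: 192 = 2^6 × 3
φ(n) = n · ∏(1 - 1/p) over distinct primes p | n
φ(192) = 192 · (1 - 1/2) · (1 - 1/3) = 64

φ(192) = 64


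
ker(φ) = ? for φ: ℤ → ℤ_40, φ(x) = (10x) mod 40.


Kernel = preimage of identity
ker(φ) = {x ∈ ℤ : 10x ≡ 0 (mod 40)}. gcd(10,40) = 10, so 10x ≡ 0 (mod 40) ⟺ x ≡ 0 (mod 40/10 = 4). Hence ker(φ) = 4ℤ

ker(φ) = 4ℤ


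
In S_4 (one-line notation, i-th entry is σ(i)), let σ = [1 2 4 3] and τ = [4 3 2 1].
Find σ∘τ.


σ∘τ: apply τ first, then σ
1 →τ 4 →σ 3
2 →τ 3 →σ 4
3 →τ 2 →σ 2
4 →τ 1 →σ 1

σ∘τ = [3 4 2 1]


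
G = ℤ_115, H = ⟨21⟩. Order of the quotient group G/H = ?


|⟨21⟩| = n / gcd(21, 115) = 115 / 1 = 115
H is normal (ℤ_115 is abelian).
|G/H| = |G| / |H| = 115 / 115 = 1

|G/H| = 1


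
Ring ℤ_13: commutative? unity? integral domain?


ℤ_13 is a commutative ring with unity 1; 13 is prime, so ℤ_13 is a field (hence an integral domain)
Commutative: Yes
Integral domain: Yes
Has unity: Yes

ℤ_13: Commutative=Yes, Unity=Yes


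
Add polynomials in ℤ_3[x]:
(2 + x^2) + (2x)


Add coefficients mod 3:
x^0: 2 + 0 = 2 (mod 3)
x^1: 0 + 2 = 2 (mod 3)
x^2: 1 + 0 = 1 (mod 3)
Result: 2 + 2x + x^2

f + g = 2 + 2x + x^2


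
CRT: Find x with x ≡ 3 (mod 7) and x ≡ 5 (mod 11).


m₁ = 7, m₂ = 11, gcd = 1, so CRT applies. M = m₁·m₂ = 77
Let M₁ = M/m₁ = 11, M₂ = M/m₂ = 7
Find y₁ ≡ M₁⁻¹ (mod m₁): 11⁻¹ ≡ 2 (mod 7)
Find y₂ ≡ M₂⁻¹ (mod m₂): 7⁻¹ ≡ 8 (mod 11)
x = a₁·M₁·y₁ + a₂·M₂·y₂ = 3·11·2 + 5·7·8 = 346
Reduce mod 77: x ≡ 38
Check: 38 mod 7 = 3 ✓, 38 mod 11 = 5 ✓

x ≡ 38 (mod 77)


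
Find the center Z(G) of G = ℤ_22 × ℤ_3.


Z(G) = {g ∈ G | gx = xg for all x ∈ G}
Direct product of abelian groups is abelian, so Z(G) = G

Z(ℤ_22 × ℤ_3) = ℤ_22 × ℤ_3


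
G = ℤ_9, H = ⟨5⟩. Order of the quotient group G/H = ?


|⟨5⟩| = n / gcd(5, 9) = 9 / 1 = 9
H is normal (ℤ_9 is abelian).
|G/H| = |G| / |H| = 9 / 9 = 1

|G/H| = 1


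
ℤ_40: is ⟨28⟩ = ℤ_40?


g generates ℤ_n iff gcd(g, n) = 1
gcd(28, 40) = 4
Since gcd = 4 ≠ 1, ⟨28⟩ has order 10 < 40, so 28 is not a generator.

No, 28 does not generate ℤ_40


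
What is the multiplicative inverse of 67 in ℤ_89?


Use the extended Euclidean algorithm to write 1 = 67·s + 89·t; then s mod 89 is the inverse.
Euclidean algorithm:
  67 = 0·89 + 67
  89 = 1·67 + 22
  67 = 3·22 + 1
  22 = 22·1 + 0
gcd(67,89) = 1
Back-substitution gives: 67·(4) + 89·(-3) = 1
So 67⁻¹ ≡ 4 ≡ 4 (mod 89)
Check: 67 × 4 = 268 ≡ 1 (mod 89) ✓

67⁻¹ ≡ 4 (mod 89)


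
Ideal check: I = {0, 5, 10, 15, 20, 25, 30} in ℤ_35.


Check ideal conditions for I = {0, 5, 10, 15, 20, 25, 30} in ℤ_35:
(1) I is an additive subgroup? Yes
(2) For r ∈ ℤ_35 and a ∈ I: r·a ∈ I? Yes

Yes, I is an ideal of ℤ_35


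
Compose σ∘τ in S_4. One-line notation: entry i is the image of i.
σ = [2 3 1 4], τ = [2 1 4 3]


σ∘τ: apply τ first, then σ
1 →τ 2 →σ 3
2 →τ 1 →σ 2
3 →τ 4 →σ 4
4 →τ 3 →σ 1

σ∘τ = [3 2 4 1]


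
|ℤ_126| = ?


ℤ_n has n elements.

|ℤ_126| = 126


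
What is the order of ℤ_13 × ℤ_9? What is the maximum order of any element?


|ℤ_13 × ℤ_9| = 13 × 9 = 117
Max element order = lcm(13,9) = 117
Cyclic? Yes (gcd=1)

|ℤ_13×ℤ_9| = 117, max element order = 117


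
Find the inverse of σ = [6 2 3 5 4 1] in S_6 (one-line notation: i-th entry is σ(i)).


To find σ⁻¹, swap domain and range:
σ(1) = 6 → σ⁻¹(6) = 1
σ(2) = 2 → σ⁻¹(2) = 2
σ(3) = 3 → σ⁻¹(3) = 3
σ(4) = 5 → σ⁻¹(5) = 4
σ(5) = 4 → σ⁻¹(4) = 5
σ(6) = 1 → σ⁻¹(1) = 6

σ⁻¹ = [6 2 3 5 4 1]


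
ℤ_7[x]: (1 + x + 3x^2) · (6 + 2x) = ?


Expand and collect like terms; reduce coefficients mod 7:
x^0: 1·6 = 6 ≡ 6 (mod 7)
x^1: 1·2 + 1·6 = 8 ≡ 1 (mod 7)
x^2: 1·2 + 3·6 = 20 ≡ 6 (mod 7)
x^3: 3·2 = 6 ≡ 6 (mod 7)
Result: 6 + x + 6x^2 + 6x^3

f · g = 6 + x + 6x^2 + 6x^3


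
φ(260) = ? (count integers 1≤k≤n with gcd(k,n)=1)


Factor n: 260 = 2^2 × 5 × 13
φ(n) = n · ∏(1 - 1/p) over distinct primes p | n
φ(260) = 260 · (1 - 1/2) · (1 - 1/5) · (1 - 1/13) = 96

φ(260) = 96


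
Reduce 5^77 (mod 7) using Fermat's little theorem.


Fermat's little theorem: if p is prime and gcd(a,p)=1, then a^(p-1) ≡ 1 (mod p)
p = 7 is prime, gcd(5,7) = 1
Reduce exponent: 77 mod 6 = 5
So 5^77 ≡ 5^5 (mod 7)
5^5 mod 7 = 3

5^77 ≡ 3 (mod 7)


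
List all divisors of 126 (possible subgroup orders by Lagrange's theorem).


Lagrange's theorem: |H| divides |G|
|G| = 126
Divisors of 126: 1, 2, 3, 6, 7, 9, 14, 18, 21, 42, 63, 126

Possible subgroup orders: {1, 2, 3, 6, 7, 9, 14, 18, 21, 42, 63, 126}


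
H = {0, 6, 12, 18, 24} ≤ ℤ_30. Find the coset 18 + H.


18 + H = {18 + h (mod 30) : h ∈ H}
18+0=18, 18+6=24, 18+12=0, 18+18=6, 18+24=12
18 + H = {0, 6, 12, 18, 24} = 0 + H

18 + H = {0, 6, 12, 18, 24}


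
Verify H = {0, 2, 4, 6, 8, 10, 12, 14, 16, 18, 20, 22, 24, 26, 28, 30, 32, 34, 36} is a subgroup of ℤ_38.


Subgroup test for H = {0, 2, 4, 6, 8, 10, 12, 14, 16, 18, 20, 22, 24, 26, 28, 30, 32, 34, 36} in (ℤ_38, +):
(1) 0 ∈ H? Yes
(2) Closure: for all a,b ∈ H, (a+b) mod 38 ∈ H? Yes
(3) Inverses: for all a ∈ H, -a mod 38 ∈ H? Yes

Yes, H is a subgroup of ℤ_38


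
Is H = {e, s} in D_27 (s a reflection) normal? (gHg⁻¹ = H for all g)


H = {e, s} in D_27 (s a reflection)
r·s·r⁻¹ = sr⁻² ≠ s for n ≥ 3, so {e, s} is not closed under conjugation

No, not a normal subgroup


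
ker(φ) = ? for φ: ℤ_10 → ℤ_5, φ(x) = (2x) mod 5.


Kernel = preimage of identity
ker(φ) = {x ∈ ℤ_10 : 2x ≡ 0 (mod 5)}. Since 5 | 10, φ is well-defined. The kernel is the cyclic subgroup ⟨5⟩ of ℤ_10 (order 2), i.e. {0, 5}

ker(φ) = {0, 5}


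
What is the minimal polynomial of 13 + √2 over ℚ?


Let α = 13 + √2. Then α - 13 = √2, so (α - 13)² = 2, giving α² - 26α + 167 = 0. Degree 2 and α ∉ ℚ, so this is the minimal polynomial.

Minimal polynomial: x² - 26x + 167


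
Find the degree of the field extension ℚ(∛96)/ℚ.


∛96 has minimal polynomial x³ - 96 (irreducible over ℚ since 96 is not a perfect cube)

[ℚ(∛96)/ℚ] = 3


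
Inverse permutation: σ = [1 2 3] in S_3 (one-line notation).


To find σ⁻¹, swap domain and range:
σ(1) = 1 → σ⁻¹(1) = 1
σ(2) = 2 → σ⁻¹(2) = 2
σ(3) = 3 → σ⁻¹(3) = 3

σ⁻¹ = [1 2 3]


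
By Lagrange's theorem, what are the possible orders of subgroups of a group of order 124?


Lagrange's theorem: |H| divides |G|
|G| = 124
Divisors of 124: 1, 2, 4, 31, 62, 124

Possible subgroup orders: {1, 2, 4, 31, 62, 124}


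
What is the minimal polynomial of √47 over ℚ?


√47 satisfies x² - 47 = 0, irreducible over ℚ since 47 is squarefree

Minimal polynomial: x² - 47


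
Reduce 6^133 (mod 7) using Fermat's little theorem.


Fermat's little theorem: if p is prime and gcd(a,p)=1, then a^(p-1) ≡ 1 (mod p)
p = 7 is prime, gcd(6,7) = 1
Reduce exponent: 133 mod 6 = 1
So 6^133 ≡ 6^1 (mod 7)
6^1 mod 7 = 6

6^133 ≡ 6 (mod 7)


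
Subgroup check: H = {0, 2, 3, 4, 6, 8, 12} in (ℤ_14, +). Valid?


Subgroup test for H = {0, 2, 3, 4, 6, 8, 12} in (ℤ_14, +):
(1) 0 ∈ H? Yes
(2) Closure: for all a,b ∈ H, (a+b) mod 14 ∈ H? No  [counterexample: 2 + 3 = 5 ∉ H]
(3) Inverses: for all a ∈ H, -a mod 14 ∈ H? No

No, H is not a subgroup of ℤ_14


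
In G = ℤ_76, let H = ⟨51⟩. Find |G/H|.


|⟨51⟩| = n / gcd(51, 76) = 76 / 1 = 76
H is normal (ℤ_76 is abelian).
|G/H| = |G| / |H| = 76 / 76 = 1

|G/H| = 1


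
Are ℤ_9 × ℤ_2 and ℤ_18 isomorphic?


Comparing ℤ_9 × ℤ_2 and ℤ_18:
gcd(9,2) = 1, so ℤ_9 × ℤ_2 ≅ ℤ_18 (CRT)

Yes, ℤ_9 × ℤ_2 ≅ ℤ_18


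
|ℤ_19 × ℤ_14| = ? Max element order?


|ℤ_19 × ℤ_14| = 19 × 14 = 266
Max element order = lcm(19,14) = 266
Cyclic? Yes (gcd=1)

|ℤ_19×ℤ_14| = 266, max element order = 266


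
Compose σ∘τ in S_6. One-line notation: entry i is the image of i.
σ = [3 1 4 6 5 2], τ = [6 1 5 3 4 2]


σ∘τ: apply τ first, then σ
1 →τ 6 →σ 2
2 →τ 1 →σ 3
3 →τ 5 →σ 5
4 →τ 3 →σ 4
5 →τ 4 →σ 6
6 →τ 2 →σ 1

σ∘τ = [2 3 5 4 6 1]


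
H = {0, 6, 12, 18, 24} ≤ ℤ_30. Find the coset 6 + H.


6 + H = {6 + h (mod 30) : h ∈ H}
6+0=6, 6+6=12, 6+12=18, 6+18=24, 6+24=0
6 + H = {0, 6, 12, 18, 24} = 0 + H

6 + H = {0, 6, 12, 18, 24}


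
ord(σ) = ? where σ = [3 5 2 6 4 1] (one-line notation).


Cycle decomposition: (1 3 2 5 4 6)
Cycle lengths: 6
Order = lcm(6) = 6

ord(σ) = 6


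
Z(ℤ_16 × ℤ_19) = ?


Z(G) = {g ∈ G | gx = xg for all x ∈ G}
Direct product of abelian groups is abelian, so Z(G) = G

Z(ℤ_16 × ℤ_19) = ℤ_16 × ℤ_19


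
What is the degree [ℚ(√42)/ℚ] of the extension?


√42 has minimal polynomial x² - 42 (irreducible over ℚ since 42 is squarefree)

[ℚ(√42)/ℚ] = 2


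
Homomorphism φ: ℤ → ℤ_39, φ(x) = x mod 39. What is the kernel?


Kernel = preimage of identity
ker(φ) = {x ∈ ℤ : x ≡ 0 (mod 39)} = 39ℤ = {0, ±39, ±78, ...}

ker(φ) = 39ℤ


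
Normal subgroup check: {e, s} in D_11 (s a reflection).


H = {e, s} in D_11 (s a reflection)
r·s·r⁻¹ = sr⁻² ≠ s for n ≥ 3, so {e, s} is not closed under conjugation

No, not a normal subgroup


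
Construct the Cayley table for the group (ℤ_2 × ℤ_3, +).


Elements: {(0,0), (0,1), (0,2), (1,0), (1,1), (1,2)}
Operation: componentwise addition mod (2, 3)
Entry (a, b) = ((a₁+b₁) mod 2, (a₂+b₂) mod 3)

Cayley table:
      | (0,0) | (0,1) | (0,2) | (1,0) | (1,1) | (1,2)
(0,0) | (0,0) | (0,1) | (0,2) | (1,0) | (1,1) | (1,2)
(0,1) | (0,1) | (0,2) | (0,0) | (1,1) | (1,2) | (1,0)
(0,2) | (0,2) | (0,0) | (0,1) | (1,2) | (1,0) | (1,1)
(1,0) | (1,0) | (1,1) | (1,2) | (0,0) | (0,1) | (0,2)
(1,1) | (1,1) | (1,2) | (1,0) | (0,1) | (0,2) | (0,0)
(1,2) | (1,2) | (1,0) | (1,1) | (0,2) | (0,0) | (0,1)


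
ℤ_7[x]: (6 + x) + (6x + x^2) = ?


Add coefficients mod 7:
x^0: 6 + 0 = 6 (mod 7)
x^1: 1 + 6 = 0 (mod 7)
x^2: 0 + 1 = 1 (mod 7)
Result: 6 + x^2

f + g = 6 + x^2


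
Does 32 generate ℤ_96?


g generates ℤ_n iff gcd(g, n) = 1
gcd(32, 96) = 32
Since gcd = 32 ≠ 1, ⟨32⟩ has order 3 < 96, so 32 is not a generator.

No, 32 does not generate ℤ_96


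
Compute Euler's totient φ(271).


Factor n: 271 = 271
φ(n) = n · ∏(1 - 1/p) over distinct primes p | n
φ(271) = 271 · (1 - 1/271) = 270

φ(271) = 270


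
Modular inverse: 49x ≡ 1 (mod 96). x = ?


Use the extended Euclidean algorithm to write 1 = 49·s + 96·t; then s mod 96 is the inverse.
Euclidean algorithm:
  49 = 0·96 + 49
  96 = 1·49 + 47
  49 = 1·47 + 2
  47 = 23·2 + 1
  2 = 2·1 + 0
gcd(49,96) = 1
Back-substitution gives: 49·(-47) + 96·(24) = 1
So 49⁻¹ ≡ -47 ≡ 49 (mod 96)
Check: 49 × 49 = 2401 ≡ 1 (mod 96) ✓

49⁻¹ ≡ 49 (mod 96)


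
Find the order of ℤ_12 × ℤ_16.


|A × B| = |A| · |B|
|ℤ_12 × ℤ_16| = 12 × 16 = 192

|ℤ_12 × ℤ_16| = 192


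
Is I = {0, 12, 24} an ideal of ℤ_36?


Check ideal conditions for I = {0, 12, 24} in ℤ_36:
(1) I is an additive subgroup? Yes
(2) For r ∈ ℤ_36 and a ∈ I: r·a ∈ I? Yes

Yes, I is an ideal of ℤ_36


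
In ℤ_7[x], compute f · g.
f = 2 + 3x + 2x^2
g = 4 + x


Expand and collect like terms; reduce coefficients mod 7:
x^0: 2·4 = 8 ≡ 1 (mod 7)
x^1: 2·1 + 3·4 = 14 ≡ 0 (mod 7)
x^2: 3·1 + 2·4 = 11 ≡ 4 (mod 7)
x^3: 2·1 = 2 ≡ 2 (mod 7)
Result: 1 + 4x^2 + 2x^3

f · g = 1 + 4x^2 + 2x^3


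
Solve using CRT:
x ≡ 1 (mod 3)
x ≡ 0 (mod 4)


m₁ = 3, m₂ = 4, gcd = 1, so CRT applies. M = m₁·m₂ = 12
Let M₁ = M/m₁ = 4, M₂ = M/m₂ = 3
Find y₁ ≡ M₁⁻¹ (mod m₁): 4⁻¹ ≡ 1 (mod 3)
Find y₂ ≡ M₂⁻¹ (mod m₂): 3⁻¹ ≡ 3 (mod 4)
x = a₁·M₁·y₁ + a₂·M₂·y₂ = 1·4·1 + 0·3·3 = 4
Reduce mod 12: x ≡ 4
Check: 4 mod 3 = 1 ✓, 4 mod 4 = 0 ✓

x ≡ 4 (mod 12)


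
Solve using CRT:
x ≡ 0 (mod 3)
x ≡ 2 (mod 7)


m₁ = 3, m₂ = 7, gcd = 1, so CRT applies. M = m₁·m₂ = 21
Let M₁ = M/m₁ = 7, M₂ = M/m₂ = 3
Find y₁ ≡ M₁⁻¹ (mod m₁): 7⁻¹ ≡ 1 (mod 3)
Find y₂ ≡ M₂⁻¹ (mod m₂): 3⁻¹ ≡ 5 (mod 7)
x = a₁·M₁·y₁ + a₂·M₂·y₂ = 0·7·1 + 2·3·5 = 30
Reduce mod 21: x ≡ 9
Check: 9 mod 3 = 0 ✓, 9 mod 7 = 2 ✓

x ≡ 9 (mod 21)


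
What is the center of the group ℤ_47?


Z(G) = {g ∈ G | gx = xg for all x ∈ G}
ℤ_47 is abelian, so Z(G) = G

Z(ℤ_47) = ℤ_47


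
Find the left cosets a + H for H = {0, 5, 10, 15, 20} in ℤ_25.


H = {0, 5, 10, 15, 20}, |H| = 5
Number of cosets = |G|/|H| = 25/5 = 5
0 + H = {0, 5, 10, 15, 20}
1 + H = {1, 6, 11, 16, 21}
2 + H = {2, 7, 12, 17, 22}
3 + H = {3, 8, 13, 18, 23}
4 + H = {4, 9, 14, 19, 24}

Cosets: 0+H={0,5,10,15,20}; 1+H={1,6,11,16,21}; 2+H={2,7,12,17,22}; 3+H={3,8,13,18,23}; 4+H={4,9,14,19,24}


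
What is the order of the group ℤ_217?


ℤ_n has n elements.

|ℤ_217| = 217


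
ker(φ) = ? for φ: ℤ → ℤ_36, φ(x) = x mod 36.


Kernel = preimage of identity
ker(φ) = {x ∈ ℤ : x ≡ 0 (mod 36)} = 36ℤ = {0, ±36, ±72, ...}

ker(φ) = 36ℤ


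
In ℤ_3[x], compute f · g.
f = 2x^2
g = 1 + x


Expand and collect like terms; reduce coefficients mod 3:
x^0: 0·1 = 0 ≡ 0 (mod 3)
x^1: 0·1 + 0·1 = 0 ≡ 0 (mod 3)
x^2: 0·1 + 2·1 = 2 ≡ 2 (mod 3)
x^3: 2·1 = 2 ≡ 2 (mod 3)
Result: 2x^2 + 2x^3

f · g = 2x^2 + 2x^3


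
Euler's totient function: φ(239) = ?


Factor n: 239 = 239
φ(n) = n · ∏(1 - 1/p) over distinct primes p | n
φ(239) = 239 · (1 - 1/239) = 238

φ(239) = 238


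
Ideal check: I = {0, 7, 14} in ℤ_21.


Check ideal conditions for I = {0, 7, 14} in ℤ_21:
(1) I is an additive subgroup? Yes
(2) For r ∈ ℤ_21 and a ∈ I: r·a ∈ I? Yes

Yes, I is an ideal of ℤ_21


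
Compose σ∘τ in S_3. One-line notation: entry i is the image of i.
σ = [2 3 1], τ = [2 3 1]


σ∘τ: apply τ first, then σ
1 →τ 2 →σ 3
2 →τ 3 →σ 1
3 →τ 1 →σ 2

σ∘τ = [3 1 2]


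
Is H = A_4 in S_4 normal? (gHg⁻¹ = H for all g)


H = A_4 in S_4
A_4 has index 2 in S_4, and every subgroup of index 2 is normal

Yes, normal subgroup


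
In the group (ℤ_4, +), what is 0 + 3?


Operation: addition mod 4
0 + 3 = (a + b) mod 4 with a = 0, b = 3

0 + 3 = 3


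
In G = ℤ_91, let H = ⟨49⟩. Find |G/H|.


|⟨49⟩| = n / gcd(49, 91) = 91 / 7 = 13
H is normal (ℤ_91 is abelian).
|G/H| = |G| / |H| = 91 / 13 = 7

|G/H| = 7


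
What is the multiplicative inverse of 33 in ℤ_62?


Use the extended Euclidean algorithm to write 1 = 33·s + 62·t; then s mod 62 is the inverse.
Euclidean algorithm:
  33 = 0·62 + 33
  62 = 1·33 + 29
  33 = 1·29 + 4
  29 = 7·4 + 1
  4 = 4·1 + 0
gcd(33,62) = 1
Back-substitution gives: 33·(-15) + 62·(8) = 1
So 33⁻¹ ≡ -15 ≡ 47 (mod 62)
Check: 33 × 47 = 1551 ≡ 1 (mod 62) ✓

33⁻¹ ≡ 47 (mod 62)


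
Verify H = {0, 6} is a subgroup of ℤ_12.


Subgroup test for H = {0, 6} in (ℤ_12, +):
(1) 0 ∈ H? Yes
(2) Closure: for all a,b ∈ H, (a+b) mod 12 ∈ H? Yes
(3) Inverses: for all a ∈ H, -a mod 12 ∈ H? Yes

Yes, H is a subgroup of ℤ_12


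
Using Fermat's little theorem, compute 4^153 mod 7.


Fermat's little theorem: if p is prime and gcd(a,p)=1, then a^(p-1) ≡ 1 (mod p)
p = 7 is prime, gcd(4,7) = 1
Reduce exponent: 153 mod 6 = 3
So 4^153 ≡ 4^3 (mod 7)
4^3 mod 7 = 1

4^153 ≡ 1 (mod 7)


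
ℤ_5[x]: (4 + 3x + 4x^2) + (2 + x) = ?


Add coefficients mod 5:
x^0: 4 + 2 = 1 (mod 5)
x^1: 3 + 1 = 4 (mod 5)
x^2: 4 + 0 = 4 (mod 5)
Result: 1 + 4x + 4x^2

f + g = 1 + 4x + 4x^2


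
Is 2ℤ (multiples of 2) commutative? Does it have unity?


2ℤ is a commutative ring under +,× but has no multiplicative identity (1 ∉ 2ℤ); it has no zero divisors, but without unity it is not an integral domain
Commutative: Yes
Integral domain: No
Has unity: No

2ℤ (multiples of 2): Commutative=Yes, Unity=No


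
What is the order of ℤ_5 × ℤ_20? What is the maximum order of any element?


|ℤ_5 × ℤ_20| = 5 × 20 = 100
Max element order = lcm(5,20) = 20
Cyclic? No (gcd=5)

|ℤ_5×ℤ_20| = 100, max element order = 20


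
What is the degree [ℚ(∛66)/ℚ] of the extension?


∛66 has minimal polynomial x³ - 66 (irreducible over ℚ since 66 is not a perfect cube)

[ℚ(∛66)/ℚ] = 3


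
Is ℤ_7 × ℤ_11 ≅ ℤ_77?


Comparing ℤ_7 × ℤ_11 and ℤ_77:
gcd(7,11) = 1, so ℤ_7 × ℤ_11 ≅ ℤ_77 (CRT)

Yes, ℤ_7 × ℤ_11 ≅ ℤ_77


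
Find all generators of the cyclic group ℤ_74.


g generates ℤ_n iff gcd(g,n) = 1
Prime factors of 74: 2, 37
Generators are g ∈ {1,...,73} not divisible by any of these primes.
Generators: {1, 3, 5, 7, 9, 11, 13, 15, 17, 19, 21, 23, 25, 27, 29, 31, 33, 35, 39, 41, 43, 45, 47, 49, 51, 53, 55, 57, 59, 61, 63, 65, 67, 69, 71, 73}
Number of generators = φ(74) = 36

Generators of ℤ_74 = {1, 3, 5, 7, 9, 11, 13, 15, 17, 19, 21, 23, 25, 27, 29, 31, 33, 35, 39, 41, 43, 45, 47, 49, 51, 53, 55, 57, 59, 61, 63, 65, 67, 69, 71, 73}


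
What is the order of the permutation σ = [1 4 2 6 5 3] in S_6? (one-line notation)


Cycle decomposition: (2 4 6 3)
Cycle lengths: 4
Order = lcm(4) = 4

ord(σ) = 4


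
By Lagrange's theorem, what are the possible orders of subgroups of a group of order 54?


Lagrange's theorem: |H| divides |G|
|G| = 54
Divisors of 54: 1, 2, 3, 6, 9, 18, 27, 54

Possible subgroup orders: {1, 2, 3, 6, 9, 18, 27, 54}


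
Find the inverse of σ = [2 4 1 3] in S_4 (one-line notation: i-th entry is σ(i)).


To find σ⁻¹, swap domain and range:
σ(1) = 2 → σ⁻¹(2) = 1
σ(2) = 4 → σ⁻¹(4) = 2
σ(3) = 1 → σ⁻¹(1) = 3
σ(4) = 3 → σ⁻¹(3) = 4

σ⁻¹ = [3 1 4 2]


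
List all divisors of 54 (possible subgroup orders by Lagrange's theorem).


Lagrange's theorem: |H| divides |G|
|G| = 54
Divisors of 54: 1, 2, 3, 6, 9, 18, 27, 54

Possible subgroup orders: {1, 2, 3, 6, 9, 18, 27, 54}


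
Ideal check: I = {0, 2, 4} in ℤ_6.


Check ideal conditions for I = {0, 2, 4} in ℤ_6:
(1) I is an additive subgroup? Yes
(2) For r ∈ ℤ_6 and a ∈ I: r·a ∈ I? Yes

Yes, I is an ideal of ℤ_6


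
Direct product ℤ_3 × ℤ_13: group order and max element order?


|ℤ_3 × ℤ_13| = 3 × 13 = 39
Max element order = lcm(3,13) = 39
Cyclic? Yes (gcd=1)

|ℤ_3×ℤ_13| = 39, max element order = 39


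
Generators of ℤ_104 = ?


g generates ℤ_n iff gcd(g,n) = 1
Prime factors of 104: 2, 13
Generators are g ∈ {1,...,103} not divisible by any of these primes.
Generators: {1, 3, 5, 7, 9, 11, 15, 17, 19, 21, 23, 25, 27, 29, 31, 33, 35, 37, 41, 43, 45, 47, 49, 51, 53, 55, 57, 59, 61, 63, 67, 69, 71, 73, 75, 77, 79, 81, 83, 85, 87, 89, 93, 95, 97, 99, 101, 103}
Number of generators = φ(104) = 48

Generators of ℤ_104 = {1, 3, 5, 7, 9, 11, 15, 17, 19, 21, 23, 25, 27, 29, 31, 33, 35, 37, 41, 43, 45, 47, 49, 51, 53, 55, 57, 59, 61, 63, 67, 69, 71, 73, 75, 77, 79, 81, 83, 85, 87, 89, 93, 95, 97, 99, 101, 103}


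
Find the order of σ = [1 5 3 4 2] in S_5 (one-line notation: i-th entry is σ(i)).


Cycle decomposition: (2 5)
Cycle lengths: 2
Order = lcm(2) = 2

ord(σ) = 2


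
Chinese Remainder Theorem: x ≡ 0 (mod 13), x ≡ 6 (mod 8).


m₁ = 13, m₂ = 8, gcd = 1, so CRT applies. M = m₁·m₂ = 104
Let M₁ = M/m₁ = 8, M₂ = M/m₂ = 13
Find y₁ ≡ M₁⁻¹ (mod m₁): 8⁻¹ ≡ 5 (mod 13)
Find y₂ ≡ M₂⁻¹ (mod m₂): 13⁻¹ ≡ 5 (mod 8)
x = a₁·M₁·y₁ + a₂·M₂·y₂ = 0·8·5 + 6·13·5 = 390
Reduce mod 104: x ≡ 78
Check: 78 mod 13 = 0 ✓, 78 mod 8 = 6 ✓

x ≡ 78 (mod 104)
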